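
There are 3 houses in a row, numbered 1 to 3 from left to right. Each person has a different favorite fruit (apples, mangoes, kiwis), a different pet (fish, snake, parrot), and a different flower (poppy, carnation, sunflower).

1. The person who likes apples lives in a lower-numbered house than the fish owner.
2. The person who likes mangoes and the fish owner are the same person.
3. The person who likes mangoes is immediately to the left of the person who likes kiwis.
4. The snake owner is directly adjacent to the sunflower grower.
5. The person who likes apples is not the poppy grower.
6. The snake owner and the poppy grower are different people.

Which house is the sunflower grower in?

The person who likes mangoes is in house 2 (clue 3).
Clue 3: the person who likes kiwis is in house 3.
House 1's favorite fruit must be apples (nothing else left).
From clue 2, the fish owner must be in house 2.
Clue 4: the sunflower grower is in house 2.
So house 1 gets carnation for flower.
The only flower still possible for house 3 is poppy.
From clue 6, the snake owner must be in house 1.
That leaves parrot as the pet for house 3.
So: house 1 = apples/snake/carnation, house 2 = mangoes/fish/sunflower, house 3 = kiwis/parrot/poppy.

2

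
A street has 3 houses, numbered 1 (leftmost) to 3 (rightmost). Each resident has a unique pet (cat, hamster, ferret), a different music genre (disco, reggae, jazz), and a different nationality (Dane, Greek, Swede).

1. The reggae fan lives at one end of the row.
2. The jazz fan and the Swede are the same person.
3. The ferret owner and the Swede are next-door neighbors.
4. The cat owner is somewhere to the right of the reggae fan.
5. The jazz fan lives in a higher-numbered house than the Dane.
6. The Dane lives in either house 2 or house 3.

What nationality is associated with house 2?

Dane

From clue 4, the reggae fan must be in house 1.
Clue 6: the Dane is in house 2.
Clue 2: the jazz fan is in house 3.
From clue 2, the Swede must be in house 3.
Clue 3: the ferret owner is in house 2.
The only pet still possible for house 1 is hamster.
That leaves cat as the pet for house 3.
So house 2 gets disco for music genre.
The only nationality still possible for house 1 is Greek.
So: house 1 = hamster/reggae/Greek, house 2 = ferret/disco/Dane, house 3 = cat/jazz/Swede.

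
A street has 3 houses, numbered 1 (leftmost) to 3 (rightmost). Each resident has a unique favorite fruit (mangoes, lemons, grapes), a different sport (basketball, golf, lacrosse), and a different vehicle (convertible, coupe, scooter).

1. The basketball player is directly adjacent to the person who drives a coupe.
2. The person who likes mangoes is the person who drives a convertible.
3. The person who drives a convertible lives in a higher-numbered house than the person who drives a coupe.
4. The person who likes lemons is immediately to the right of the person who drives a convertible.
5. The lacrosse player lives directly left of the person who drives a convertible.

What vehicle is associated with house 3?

By clue 4, the person who likes lemons is in house 3.
The person who drives a convertible is in house 2 (clue 4).
By clue 5, the lacrosse player is in house 1.
That leaves coupe as the vehicle for house 1.
House 3 vehicle: only scooter fits.
Clue 1 places the basketball player in house 2.
By clue 2, the person who likes mangoes is in house 2.
That leaves grapes as the favorite fruit for house 1.
So house 3 gets golf for sport.
So: house 1 = grapes/lacrosse/coupe, house 2 = mangoes/basketball/convertible, house 3 = lemons/golf/scooter.

scooter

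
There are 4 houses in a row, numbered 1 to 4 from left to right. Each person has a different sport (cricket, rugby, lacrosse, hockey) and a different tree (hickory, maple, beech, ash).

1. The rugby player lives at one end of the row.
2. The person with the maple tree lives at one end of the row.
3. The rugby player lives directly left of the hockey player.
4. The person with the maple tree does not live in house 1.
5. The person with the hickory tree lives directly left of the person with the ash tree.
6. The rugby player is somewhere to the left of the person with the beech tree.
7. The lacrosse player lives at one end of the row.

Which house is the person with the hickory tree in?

1

From clue 3, the rugby player must be in house 1.
From clue 3, the hockey player must be in house 2.
From clue 4, the person with the maple tree must be in house 4.
House 3 sport: only cricket fits.
The only sport still possible for house 4 is lacrosse.
House 1's tree must be hickory (nothing else left).
Clue 5: the person with the ash tree is in house 2.
House 3 tree: only beech fits.
So: house 1 = rugby/hickory, house 2 = hockey/ash, house 3 = cricket/beech, house 4 = lacrosse/maple.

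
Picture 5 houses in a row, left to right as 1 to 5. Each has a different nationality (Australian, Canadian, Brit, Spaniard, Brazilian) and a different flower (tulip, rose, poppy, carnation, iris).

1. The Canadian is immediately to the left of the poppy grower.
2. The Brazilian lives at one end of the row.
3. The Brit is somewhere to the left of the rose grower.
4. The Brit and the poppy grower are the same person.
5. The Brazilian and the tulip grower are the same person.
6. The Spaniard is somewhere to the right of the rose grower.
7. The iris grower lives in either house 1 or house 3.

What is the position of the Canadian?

1

The Brazilian is narrowed to house 1 or 5; consider each.
Placing it in house 1 leads to a contradiction, so it's in house 5.
Clue 5: the tulip grower is in house 5.
The rose grower is in house 3 (clue 6).
The only nationality still possible for house 4 is Spaniard.
House 1's flower must be iris (nothing else left).
So house 2 gets poppy for flower.
The only flower still possible for house 4 is carnation.
Clue 1 places the Canadian in house 1.
Clue 3 places the Brit in house 2.
That leaves Australian as the nationality for house 3.
So: house 1 = Canadian/iris, house 2 = Brit/poppy, house 3 = Australian/rose, house 4 = Spaniard/carnation, house 5 = Brazilian/tulip.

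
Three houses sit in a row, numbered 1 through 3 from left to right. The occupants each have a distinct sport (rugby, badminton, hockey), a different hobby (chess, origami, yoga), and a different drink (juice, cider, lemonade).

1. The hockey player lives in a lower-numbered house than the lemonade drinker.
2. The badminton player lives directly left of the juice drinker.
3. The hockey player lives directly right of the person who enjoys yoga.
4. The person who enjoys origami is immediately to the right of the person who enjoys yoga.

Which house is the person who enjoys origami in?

Clue 3 places the hockey player in house 2.
Clue 3 places the person who enjoys yoga in house 1.
Clue 4 places the person who enjoys origami in house 2.
That leaves rugby as the sport for house 3.
The only hobby still possible for house 3 is chess.
That leaves cider as the drink for house 1.
The lemonade drinker is in house 3 (clue 1).
By clue 2, the juice drinker is in house 2.
That leaves badminton as the sport for house 1.
So: house 1 = badminton/yoga/cider, house 2 = hockey/origami/juice, house 3 = rugby/chess/lemonade.

2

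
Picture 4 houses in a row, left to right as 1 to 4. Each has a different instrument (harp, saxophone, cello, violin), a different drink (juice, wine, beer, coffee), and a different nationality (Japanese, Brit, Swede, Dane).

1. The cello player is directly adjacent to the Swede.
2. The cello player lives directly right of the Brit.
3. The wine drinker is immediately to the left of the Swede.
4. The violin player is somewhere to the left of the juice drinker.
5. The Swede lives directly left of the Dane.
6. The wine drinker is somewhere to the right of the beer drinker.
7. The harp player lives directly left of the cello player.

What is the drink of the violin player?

From clue 3, the wine drinker must be in house 2.
Clue 3 places the Swede in house 3.
From clue 5, the Dane must be in house 4.
The beer drinker is in house 1 (clue 6).
From clue 2, the cello player must be in house 2.
Clue 2 places the Brit in house 1.
From clue 7, the harp player must be in house 1.
The only instrument still possible for house 3 is violin.
House 4's instrument must be saxophone (nothing else left).
So house 2 gets Japanese for nationality.
Clue 4 places the juice drinker in house 4.
That leaves coffee as the drink for house 3.
So: house 1 = harp/beer/Brit, house 2 = cello/wine/Japanese, house 3 = violin/coffee/Swede, house 4 = saxophone/juice/Dane.

coffee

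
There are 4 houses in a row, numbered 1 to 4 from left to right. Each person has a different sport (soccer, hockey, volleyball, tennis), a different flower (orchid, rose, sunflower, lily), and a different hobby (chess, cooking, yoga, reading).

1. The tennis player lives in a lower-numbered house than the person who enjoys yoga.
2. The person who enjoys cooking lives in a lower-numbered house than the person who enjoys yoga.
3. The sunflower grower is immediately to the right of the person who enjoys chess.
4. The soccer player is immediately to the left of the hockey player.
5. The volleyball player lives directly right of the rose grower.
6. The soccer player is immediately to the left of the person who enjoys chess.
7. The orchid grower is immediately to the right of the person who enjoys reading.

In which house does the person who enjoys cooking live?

2

That leaves yoga as the hobby for house 4.
So house 4 gets volleyball for sport.
Clue 5: the rose grower is in house 3.
House 1 flower: only lily fits.
House 2's flower must be orchid (nothing else left).
House 4's flower must be sunflower (nothing else left).
Clue 3: the person who enjoys chess is in house 3.
By clue 6, the soccer player is in house 2.
The person who enjoys reading is in house 1 (clue 7).
So house 1 gets tennis for sport.
House 3's sport must be hockey (nothing else left).
House 2's hobby must be cooking (nothing else left).
So: house 1 = tennis/lily/reading, house 2 = soccer/orchid/cooking, house 3 = hockey/rose/chess, house 4 = volleyball/sunflower/yoga.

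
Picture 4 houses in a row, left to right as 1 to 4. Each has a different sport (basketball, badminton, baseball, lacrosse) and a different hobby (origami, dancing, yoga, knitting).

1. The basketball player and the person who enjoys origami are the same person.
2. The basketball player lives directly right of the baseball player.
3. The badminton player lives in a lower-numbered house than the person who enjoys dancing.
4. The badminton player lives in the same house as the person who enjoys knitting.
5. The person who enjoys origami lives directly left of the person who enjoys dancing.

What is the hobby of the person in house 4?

That leaves lacrosse as the sport for house 4.
The baseball player is narrowed to house 1 or 2; consider each.
Placing it in house 1 leads to a contradiction, so it's in house 2.
By clue 2, the basketball player is in house 3.
That leaves badminton as the sport for house 1.
Clue 1 places the person who enjoys origami in house 3.
By clue 4, the person who enjoys knitting is in house 1.
Clue 5: the person who enjoys dancing is in house 4.
The only hobby still possible for house 2 is yoga.
So: house 1 = badminton/knitting, house 2 = baseball/yoga, house 3 = basketball/origami, house 4 = lacrosse/dancing.

dancing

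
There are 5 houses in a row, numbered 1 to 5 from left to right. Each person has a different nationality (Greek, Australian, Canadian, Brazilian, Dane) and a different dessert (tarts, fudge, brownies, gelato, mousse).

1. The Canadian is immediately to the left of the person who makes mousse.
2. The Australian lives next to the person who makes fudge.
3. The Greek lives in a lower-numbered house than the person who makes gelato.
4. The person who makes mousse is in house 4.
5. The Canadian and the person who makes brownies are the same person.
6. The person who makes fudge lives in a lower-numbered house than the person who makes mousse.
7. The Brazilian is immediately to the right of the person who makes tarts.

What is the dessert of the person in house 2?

fudge

The person who makes mousse is in house 4 (clue 4).
So house 5 gets gelato for dessert.
By clue 1, the Canadian is in house 3.
By clue 5, the person who makes brownies is in house 3.
House 5 nationality: only Dane fits.
Clue 7 places the Brazilian in house 2.
By clue 7, the person who makes tarts is in house 1.
House 4's nationality must be Greek (nothing else left).
So house 2 gets fudge for dessert.
House 1 nationality: only Australian fits.
So: house 1 = Australian/tarts, house 2 = Brazilian/fudge, house 3 = Canadian/brownies, house 4 = Greek/mousse, house 5 = Dane/gelato.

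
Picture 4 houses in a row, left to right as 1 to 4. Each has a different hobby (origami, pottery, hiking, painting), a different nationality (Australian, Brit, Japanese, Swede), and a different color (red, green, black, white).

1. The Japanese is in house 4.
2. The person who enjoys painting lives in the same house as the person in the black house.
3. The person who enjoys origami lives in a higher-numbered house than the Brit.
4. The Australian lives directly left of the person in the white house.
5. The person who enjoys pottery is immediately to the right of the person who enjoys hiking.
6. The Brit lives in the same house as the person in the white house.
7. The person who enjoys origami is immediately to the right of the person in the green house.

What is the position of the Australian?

1

Clue 1: the Japanese is in house 4.
The person who enjoys origami is narrowed to house 3 or 4; consider each.
Placing it in house 3 leads to a contradiction, so it's in house 4.
Clue 7 places the person in the green house in house 3.
So house 2 gets white for color.
By clue 2, the person who enjoys painting is in house 1.
By clue 2, the person in the black house is in house 1.
Clue 4 places the Australian in house 1.
The Brit is in house 2 (clue 6).
So house 3 gets pottery for hobby.
House 3 nationality: only Swede fits.
So house 4 gets red for color.
That leaves hiking as the hobby for house 2.
So: house 1 = painting/Australian/black, house 2 = hiking/Brit/white, house 3 = pottery/Swede/green, house 4 = origami/Japanese/red.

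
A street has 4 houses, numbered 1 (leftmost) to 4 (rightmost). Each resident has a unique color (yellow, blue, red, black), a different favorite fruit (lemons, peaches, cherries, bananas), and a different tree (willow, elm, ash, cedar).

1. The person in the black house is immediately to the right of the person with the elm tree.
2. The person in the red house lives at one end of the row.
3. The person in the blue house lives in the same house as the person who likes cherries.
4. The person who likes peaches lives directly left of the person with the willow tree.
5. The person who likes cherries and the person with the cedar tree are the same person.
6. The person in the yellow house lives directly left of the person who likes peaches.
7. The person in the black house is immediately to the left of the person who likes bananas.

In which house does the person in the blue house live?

The person in the black house is narrowed to house 2 or 3; consider each.
Placing it in house 2 leads to a contradiction, so it's in house 3.
Clue 1: the person with the elm tree is in house 2.
From clue 7, the person who likes bananas must be in house 4.
By clue 5, the person who likes cherries is in house 1.
From clue 5, the person with the cedar tree must be in house 1.
The only color still possible for house 4 is red.
From clue 3, the person in the blue house must be in house 1.
The only color still possible for house 2 is yellow.
From clue 6, the person who likes peaches must be in house 3.
House 2 favorite fruit: only lemons fits.
The person with the willow tree is in house 4 (clue 4).
House 3 tree: only ash fits.
So: house 1 = blue/cherries/cedar, house 2 = yellow/lemons/elm, house 3 = black/peaches/ash, house 4 = red/bananas/willow.

1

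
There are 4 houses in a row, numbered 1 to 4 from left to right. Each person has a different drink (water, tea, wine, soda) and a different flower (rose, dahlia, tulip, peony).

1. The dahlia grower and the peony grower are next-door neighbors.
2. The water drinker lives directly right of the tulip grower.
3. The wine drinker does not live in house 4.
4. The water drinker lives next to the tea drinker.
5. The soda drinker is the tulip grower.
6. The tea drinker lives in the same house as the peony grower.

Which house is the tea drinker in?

4

The soda drinker is narrowed to house 1 or 2 or 3; consider each.
Placing it in house 1 and house 3 leads to a contradiction, so it's in house 2.
Clue 5: the tulip grower is in house 2.
Clue 2: the water drinker is in house 3.
By clue 4, the tea drinker is in house 4.
The peony grower is in house 4 (clue 6).
House 1 drink: only wine fits.
So house 1 gets rose for flower.
House 3's flower must be dahlia (nothing else left).
So: house 1 = wine/rose, house 2 = soda/tulip, house 3 = water/dahlia, house 4 = tea/peony.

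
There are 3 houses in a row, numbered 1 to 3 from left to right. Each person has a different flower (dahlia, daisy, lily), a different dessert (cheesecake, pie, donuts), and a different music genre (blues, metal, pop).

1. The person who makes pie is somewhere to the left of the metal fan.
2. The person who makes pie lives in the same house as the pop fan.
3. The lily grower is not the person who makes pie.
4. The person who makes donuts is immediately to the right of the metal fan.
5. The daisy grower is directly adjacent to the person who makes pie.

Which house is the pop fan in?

1

The person who makes donuts is in house 3 (clue 4).
By clue 4, the metal fan is in house 2.
House 1's music genre must be pop (nothing else left).
That leaves blues as the music genre for house 3.
Clue 1 places the person who makes pie in house 1.
Clue 5 places the daisy grower in house 2.
That leaves dahlia as the flower for house 1.
House 3's flower must be lily (nothing else left).
So house 2 gets cheesecake for dessert.
So: house 1 = dahlia/pie/pop, house 2 = daisy/cheesecake/metal, house 3 = lily/donuts/blues.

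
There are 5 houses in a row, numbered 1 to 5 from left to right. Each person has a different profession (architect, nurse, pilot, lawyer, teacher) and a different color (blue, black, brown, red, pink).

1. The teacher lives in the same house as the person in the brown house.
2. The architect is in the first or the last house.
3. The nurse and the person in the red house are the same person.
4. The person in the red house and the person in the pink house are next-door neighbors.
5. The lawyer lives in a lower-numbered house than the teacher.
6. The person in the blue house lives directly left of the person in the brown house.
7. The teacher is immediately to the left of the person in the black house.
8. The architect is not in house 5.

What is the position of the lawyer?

From clue 8, the architect must be in house 1.
That leaves pink as the color for house 1.
Clue 4: the person in the red house is in house 2.
House 5 color: only black fits.
The nurse is in house 2 (clue 3).
By clue 6, the person in the brown house is in house 4.
Clue 7 places the teacher in house 4.
House 3's profession must be lawyer (nothing else left).
The only profession still possible for house 5 is pilot.
That leaves blue as the color for house 3.
So: house 1 = architect/pink, house 2 = nurse/red, house 3 = lawyer/blue, house 4 = teacher/brown, house 5 = pilot/black.

3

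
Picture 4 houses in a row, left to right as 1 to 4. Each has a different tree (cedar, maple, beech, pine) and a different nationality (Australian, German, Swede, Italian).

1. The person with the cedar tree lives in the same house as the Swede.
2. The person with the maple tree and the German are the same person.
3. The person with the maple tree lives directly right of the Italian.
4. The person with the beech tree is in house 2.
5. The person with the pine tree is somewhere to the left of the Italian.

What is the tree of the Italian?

beech

From clue 4, the person with the beech tree must be in house 2.
So house 1 gets pine for tree.
The only nationality still possible for house 1 is Australian.
That leaves Italian as the nationality for house 2.
From clue 3, the person with the maple tree must be in house 3.
The only tree still possible for house 4 is cedar.
By clue 1, the Swede is in house 4.
Clue 2: the German is in house 3.
So: house 1 = pine/Australian, house 2 = beech/Italian, house 3 = maple/German, house 4 = cedar/Swede.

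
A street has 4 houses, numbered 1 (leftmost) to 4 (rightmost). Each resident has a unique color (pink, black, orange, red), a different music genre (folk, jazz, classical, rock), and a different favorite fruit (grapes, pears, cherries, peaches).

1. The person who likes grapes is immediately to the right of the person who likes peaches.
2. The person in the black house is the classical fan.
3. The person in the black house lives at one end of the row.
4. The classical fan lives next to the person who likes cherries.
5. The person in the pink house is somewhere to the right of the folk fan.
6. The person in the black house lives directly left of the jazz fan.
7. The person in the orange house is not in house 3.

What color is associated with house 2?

orange

From clue 6, the person in the black house must be in house 1.
By clue 6, the jazz fan is in house 2.
Clue 2: the classical fan is in house 1.
Clue 4: the person who likes cherries is in house 2.
So house 4 gets rock for music genre.
From clue 1, the person who likes grapes must be in house 4.
Clue 1 places the person who likes peaches in house 3.
The person in the pink house is in house 4 (clue 5).
House 2's color must be orange (nothing else left).
So house 3 gets red for color.
The only music genre still possible for house 3 is folk.
That leaves pears as the favorite fruit for house 1.
So: house 1 = black/classical/pears, house 2 = orange/jazz/cherries, house 3 = red/folk/peaches, house 4 = pink/rock/grapes.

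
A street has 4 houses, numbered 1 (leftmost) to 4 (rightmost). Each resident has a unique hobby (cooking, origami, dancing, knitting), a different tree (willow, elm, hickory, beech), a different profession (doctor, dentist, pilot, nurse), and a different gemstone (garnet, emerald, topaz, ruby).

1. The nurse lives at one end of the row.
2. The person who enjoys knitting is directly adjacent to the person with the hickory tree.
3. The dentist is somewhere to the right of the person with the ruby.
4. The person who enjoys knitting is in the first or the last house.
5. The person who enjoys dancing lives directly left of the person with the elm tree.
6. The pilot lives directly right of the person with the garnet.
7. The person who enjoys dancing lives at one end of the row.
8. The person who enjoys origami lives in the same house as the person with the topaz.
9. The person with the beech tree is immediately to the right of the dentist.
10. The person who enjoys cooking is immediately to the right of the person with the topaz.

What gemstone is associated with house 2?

Clue 7: the person who enjoys dancing is in house 1.
House 4's hobby must be knitting (nothing else left).
The only gemstone still possible for house 4 is emerald.
The person with the hickory tree is in house 3 (clue 2).
From clue 5, the person with the elm tree must be in house 2.
Clue 10: the person who enjoys cooking is in house 3.
From clue 10, the person with the topaz must be in house 2.
The only hobby still possible for house 2 is origami.
The only tree still possible for house 1 is willow.
House 4's tree must be beech (nothing else left).
That leaves ruby as the gemstone for house 1.
House 3 gemstone: only garnet fits.
By clue 6, the pilot is in house 4.
From clue 9, the dentist must be in house 3.
The only profession still possible for house 1 is nurse.
That leaves doctor as the profession for house 2.
So: house 1 = dancing/willow/nurse/ruby, house 2 = origami/elm/doctor/topaz, house 3 = cooking/hickory/dentist/garnet, house 4 = knitting/beech/pilot/emerald.

topaz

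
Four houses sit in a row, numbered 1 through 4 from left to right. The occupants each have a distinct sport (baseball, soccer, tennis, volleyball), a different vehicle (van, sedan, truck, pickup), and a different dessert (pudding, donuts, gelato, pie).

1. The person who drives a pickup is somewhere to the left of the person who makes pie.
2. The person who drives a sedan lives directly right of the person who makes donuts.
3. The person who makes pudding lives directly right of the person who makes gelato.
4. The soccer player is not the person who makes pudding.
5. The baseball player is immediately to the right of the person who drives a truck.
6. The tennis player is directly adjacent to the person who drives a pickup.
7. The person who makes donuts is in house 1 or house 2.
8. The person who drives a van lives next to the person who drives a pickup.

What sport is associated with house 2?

House 4's vehicle must be van (nothing else left).
Clue 8 places the person who drives a pickup in house 3.
So house 1 gets truck for vehicle.
So house 2 gets sedan for vehicle.
The person who makes pie is in house 4 (clue 1).
From clue 2, the person who makes donuts must be in house 1.
Clue 5 places the baseball player in house 2.
So house 4 gets tennis for sport.
By clue 3, the person who makes pudding is in house 3.
The person who makes gelato is in house 2 (clue 3).
Clue 4 places the soccer player in house 1.
House 3's sport must be volleyball (nothing else left).
So: house 1 = soccer/truck/donuts, house 2 = baseball/sedan/gelato, house 3 = volleyball/pickup/pudding, house 4 = tennis/van/pie.

baseball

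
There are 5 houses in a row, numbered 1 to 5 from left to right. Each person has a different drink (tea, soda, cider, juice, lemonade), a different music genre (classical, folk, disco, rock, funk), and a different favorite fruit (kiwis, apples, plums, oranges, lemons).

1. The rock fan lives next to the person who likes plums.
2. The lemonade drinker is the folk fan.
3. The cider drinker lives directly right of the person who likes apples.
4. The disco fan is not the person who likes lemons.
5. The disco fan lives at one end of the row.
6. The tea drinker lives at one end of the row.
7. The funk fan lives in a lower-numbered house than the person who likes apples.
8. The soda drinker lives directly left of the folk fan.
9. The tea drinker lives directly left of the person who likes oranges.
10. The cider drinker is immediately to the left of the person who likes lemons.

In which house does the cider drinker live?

4

Clue 9: the tea drinker is in house 1.
Clue 9 places the person who likes oranges in house 2.
The cider drinker is in house 4 (clue 3).
Clue 3 places the person who likes apples in house 3.
Clue 10: the person who likes lemons is in house 5.
The disco fan is in house 1 (clue 4).
Clue 8: the soda drinker is in house 2.
The folk fan is in house 3 (clue 8).
The only music genre still possible for house 2 is funk.
The only music genre still possible for house 4 is classical.
That leaves rock as the music genre for house 5.
By clue 1, the person who likes plums is in house 4.
Clue 2: the lemonade drinker is in house 3.
House 5 drink: only juice fits.
That leaves kiwis as the favorite fruit for house 1.
So: house 1 = tea/disco/kiwis, house 2 = soda/funk/oranges, house 3 = lemonade/folk/apples, house 4 = cider/classical/plums, house 5 = juice/rock/lemons.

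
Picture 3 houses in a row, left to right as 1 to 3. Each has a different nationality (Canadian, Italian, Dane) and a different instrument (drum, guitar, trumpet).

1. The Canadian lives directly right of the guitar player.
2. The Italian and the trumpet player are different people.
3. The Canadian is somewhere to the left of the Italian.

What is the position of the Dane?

Clue 3: the Canadian is in house 2.
The Italian is in house 3 (clue 3).
House 1 nationality: only Dane fits.
The guitar player is in house 1 (clue 1).
House 2's instrument must be trumpet (nothing else left).
House 3's instrument must be drum (nothing else left).
So: house 1 = Dane/guitar, house 2 = Canadian/trumpet, house 3 = Italian/drum.

1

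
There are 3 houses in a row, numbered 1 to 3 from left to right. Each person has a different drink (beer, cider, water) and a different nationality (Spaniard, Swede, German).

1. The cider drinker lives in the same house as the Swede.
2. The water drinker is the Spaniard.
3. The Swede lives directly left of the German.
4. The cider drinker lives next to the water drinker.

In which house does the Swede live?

The cider drinker is narrowed to house 1 or 2; consider each.
Placing it in house 1 leads to a contradiction, so it's in house 2.
By clue 1, the Swede is in house 2.
Clue 3 places the German in house 3.
So house 1 gets Spaniard for nationality.
From clue 2, the water drinker must be in house 1.
The only drink still possible for house 3 is beer.
So: house 1 = water/Spaniard, house 2 = cider/Swede, house 3 = beer/German.

2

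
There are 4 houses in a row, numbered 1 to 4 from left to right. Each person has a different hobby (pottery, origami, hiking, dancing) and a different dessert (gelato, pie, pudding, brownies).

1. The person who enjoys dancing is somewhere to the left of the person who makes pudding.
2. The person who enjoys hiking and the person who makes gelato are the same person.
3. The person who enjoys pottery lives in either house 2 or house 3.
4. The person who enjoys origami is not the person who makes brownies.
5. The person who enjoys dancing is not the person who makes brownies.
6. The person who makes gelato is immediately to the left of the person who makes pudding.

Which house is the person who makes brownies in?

2

The only hobby still possible for house 4 is origami.
The person who enjoys pottery is narrowed to house 2 or 3; consider each.
Placing it in house 3 leads to a contradiction, so it's in house 2.
The person who enjoys dancing is narrowed to house 1 or 3; consider each.
Placing it in house 3 leads to a contradiction, so it's in house 1.
House 3 hobby: only hiking fits.
Clue 2: the person who makes gelato is in house 3.
The person who makes pudding is in house 4 (clue 6).
That leaves pie as the dessert for house 1.
House 2's dessert must be brownies (nothing else left).
So: house 1 = dancing/pie, house 2 = pottery/brownies, house 3 = hiking/gelato, house 4 = origami/pudding.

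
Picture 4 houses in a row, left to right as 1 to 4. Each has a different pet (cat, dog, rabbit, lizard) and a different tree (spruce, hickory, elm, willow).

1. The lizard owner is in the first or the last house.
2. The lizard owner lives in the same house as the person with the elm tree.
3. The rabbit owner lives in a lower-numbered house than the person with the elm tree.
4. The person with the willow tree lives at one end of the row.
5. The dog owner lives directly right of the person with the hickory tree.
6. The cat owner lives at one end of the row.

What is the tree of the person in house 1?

willow

From clue 3, the person with the elm tree must be in house 4.
House 1 tree: only willow fits.
By clue 2, the lizard owner is in house 4.
House 2 pet: only rabbit fits.
That leaves dog as the pet for house 3.
From clue 5, the person with the hickory tree must be in house 2.
So house 1 gets cat for pet.
So house 3 gets spruce for tree.
So: house 1 = cat/willow, house 2 = rabbit/hickory, house 3 = dog/spruce, house 4 = lizard/elm.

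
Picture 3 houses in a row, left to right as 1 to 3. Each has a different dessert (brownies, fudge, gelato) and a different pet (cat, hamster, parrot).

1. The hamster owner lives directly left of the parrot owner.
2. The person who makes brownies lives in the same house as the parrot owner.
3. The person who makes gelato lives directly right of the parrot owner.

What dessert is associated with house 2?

brownies

Clue 3: the person who makes gelato is in house 3.
The parrot owner is in house 2 (clue 3).
The only dessert still possible for house 1 is fudge.
House 2 dessert: only brownies fits.
House 3 pet: only cat fits.
House 1's pet must be hamster (nothing else left).
So: house 1 = fudge/hamster, house 2 = brownies/parrot, house 3 = gelato/cat.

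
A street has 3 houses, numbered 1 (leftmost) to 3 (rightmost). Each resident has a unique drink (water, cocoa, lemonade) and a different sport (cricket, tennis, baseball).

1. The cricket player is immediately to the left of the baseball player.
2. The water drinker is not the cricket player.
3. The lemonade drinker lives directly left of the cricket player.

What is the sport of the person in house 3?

baseball

The lemonade drinker is in house 1 (clue 3).
Clue 3 places the cricket player in house 2.
That leaves tennis as the sport for house 1.
House 3's sport must be baseball (nothing else left).
The water drinker is in house 3 (clue 2).
House 2's drink must be cocoa (nothing else left).
So: house 1 = lemonade/tennis, house 2 = cocoa/cricket, house 3 = water/baseball.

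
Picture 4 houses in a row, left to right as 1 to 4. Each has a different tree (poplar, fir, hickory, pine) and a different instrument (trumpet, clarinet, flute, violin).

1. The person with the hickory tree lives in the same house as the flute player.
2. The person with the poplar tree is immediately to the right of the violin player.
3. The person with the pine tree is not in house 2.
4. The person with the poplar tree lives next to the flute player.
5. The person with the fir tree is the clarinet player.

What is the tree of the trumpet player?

The person with the pine tree is narrowed to house 1 or 3 or 4; consider each.
Placing it in house 3 and house 4 leads to a contradiction, so it's in house 1.
The person with the fir tree is narrowed to house 2 or 3 or 4; consider each.
Placing it in house 2 and house 3 leads to a contradiction, so it's in house 4.
From clue 5, the clarinet player must be in house 4.
The person with the hickory tree is narrowed to house 2 or 3; consider each.
Placing it in house 2 leads to a contradiction, so it's in house 3.
The flute player is in house 3 (clue 1).
By clue 4, the person with the poplar tree is in house 2.
Clue 2: the violin player is in house 1.
House 2 instrument: only trumpet fits.
So: house 1 = pine/violin, house 2 = poplar/trumpet, house 3 = hickory/flute, house 4 = fir/clarinet.

poplar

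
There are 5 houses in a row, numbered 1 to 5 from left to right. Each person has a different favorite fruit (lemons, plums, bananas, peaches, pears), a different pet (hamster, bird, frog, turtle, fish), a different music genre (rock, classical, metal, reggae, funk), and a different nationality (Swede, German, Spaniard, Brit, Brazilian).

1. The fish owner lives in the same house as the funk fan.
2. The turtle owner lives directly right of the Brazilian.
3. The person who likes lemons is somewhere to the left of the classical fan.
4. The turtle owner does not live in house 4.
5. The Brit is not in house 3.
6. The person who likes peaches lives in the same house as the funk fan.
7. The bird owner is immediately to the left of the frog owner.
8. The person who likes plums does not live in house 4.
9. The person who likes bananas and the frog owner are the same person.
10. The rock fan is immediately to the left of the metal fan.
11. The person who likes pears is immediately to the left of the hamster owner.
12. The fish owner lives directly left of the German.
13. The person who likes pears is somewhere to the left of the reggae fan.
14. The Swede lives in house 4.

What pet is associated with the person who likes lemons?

From clue 14, the Swede must be in house 4.
The turtle owner is narrowed to house 2 or 3; consider each.
Placing it in house 3 leads to a contradiction, so it's in house 2.
Clue 2 places the Brazilian in house 1.
That leaves fish as the pet for house 1.
House 3 nationality: only Spaniard fits.
From clue 1, the funk fan must be in house 1.
Clue 6: the person who likes peaches is in house 1.
By clue 12, the German is in house 2.
The only nationality still possible for house 5 is Brit.
The only music genre still possible for house 2 is rock.
The metal fan is in house 3 (clue 10).
The person who likes bananas is narrowed to house 4 or 5; consider each.
Placing it in house 4 leads to a contradiction, so it's in house 5.
By clue 9, the frog owner is in house 5.
Clue 7 places the bird owner in house 4.
So house 4 gets lemons for favorite fruit.
House 3's pet must be hamster (nothing else left).
By clue 3, the classical fan is in house 5.
By clue 11, the person who likes pears is in house 2.
House 3's favorite fruit must be plums (nothing else left).
So house 4 gets reggae for music genre.
So: house 1 = peaches/fish/funk/Brazilian, house 2 = pears/turtle/rock/German, house 3 = plums/hamster/metal/Spaniard, house 4 = lemons/bird/reggae/Swede, house 5 = bananas/frog/classical/Brit.

bird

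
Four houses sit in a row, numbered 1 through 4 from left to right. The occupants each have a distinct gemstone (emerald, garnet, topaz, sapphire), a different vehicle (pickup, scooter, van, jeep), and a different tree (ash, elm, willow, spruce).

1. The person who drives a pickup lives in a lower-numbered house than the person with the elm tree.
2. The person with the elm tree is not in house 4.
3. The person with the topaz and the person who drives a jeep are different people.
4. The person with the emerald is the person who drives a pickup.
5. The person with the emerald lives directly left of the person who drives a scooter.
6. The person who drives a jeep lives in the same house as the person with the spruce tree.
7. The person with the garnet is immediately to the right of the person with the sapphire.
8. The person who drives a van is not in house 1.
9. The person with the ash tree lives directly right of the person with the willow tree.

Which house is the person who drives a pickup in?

The person with the emerald is narrowed to house 1 or 2; consider each.
Placing it in house 2 leads to a contradiction, so it's in house 1.
Clue 4 places the person who drives a pickup in house 1.
By clue 5, the person who drives a scooter is in house 2.
That leaves willow as the tree for house 1.
From clue 9, the person with the ash tree must be in house 2.
House 3 tree: only elm fits.
So house 4 gets spruce for tree.
Clue 6: the person who drives a jeep is in house 4.
House 3 vehicle: only van fits.
That leaves garnet as the gemstone for house 4.
Clue 7: the person with the sapphire is in house 3.
House 2's gemstone must be topaz (nothing else left).
So: house 1 = emerald/pickup/willow, house 2 = topaz/scooter/ash, house 3 = sapphire/van/elm, house 4 = garnet/jeep/spruce.

1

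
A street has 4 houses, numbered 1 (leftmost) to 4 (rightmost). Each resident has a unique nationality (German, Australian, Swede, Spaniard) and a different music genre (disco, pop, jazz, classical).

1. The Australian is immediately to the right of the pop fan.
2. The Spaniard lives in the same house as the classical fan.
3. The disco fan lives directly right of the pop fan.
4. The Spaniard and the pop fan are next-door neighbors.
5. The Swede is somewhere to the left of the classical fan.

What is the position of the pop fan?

The Australian is narrowed to house 2 or 3 or 4; consider each.
Placing it in house 2 and house 3 leads to a contradiction, so it's in house 4.
Clue 1: the pop fan is in house 3.
Clue 3 places the disco fan in house 4.
The only nationality still possible for house 2 is Spaniard.
The only music genre still possible for house 1 is jazz.
House 2's music genre must be classical (nothing else left).
Clue 5 places the Swede in house 1.
That leaves German as the nationality for house 3.
So: house 1 = Swede/jazz, house 2 = Spaniard/classical, house 3 = German/pop, house 4 = Australian/disco.

3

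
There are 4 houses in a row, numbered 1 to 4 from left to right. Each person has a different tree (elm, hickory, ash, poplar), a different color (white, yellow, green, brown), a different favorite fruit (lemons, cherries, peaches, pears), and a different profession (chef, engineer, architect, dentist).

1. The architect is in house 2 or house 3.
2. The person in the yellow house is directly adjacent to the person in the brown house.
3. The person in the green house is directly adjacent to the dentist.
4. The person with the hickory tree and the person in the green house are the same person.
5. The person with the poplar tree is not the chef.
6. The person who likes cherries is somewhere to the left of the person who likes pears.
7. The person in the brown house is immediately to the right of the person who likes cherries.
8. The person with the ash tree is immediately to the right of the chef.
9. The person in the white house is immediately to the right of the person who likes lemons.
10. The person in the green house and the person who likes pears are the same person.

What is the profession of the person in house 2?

architect

The only color still possible for house 1 is yellow.
Clue 2: the person in the brown house is in house 2.
Clue 7: the person who likes cherries is in house 1.
The person with the hickory tree is narrowed to house 3 or 4; consider each.
Placing it in house 3 leads to a contradiction, so it's in house 4.
By clue 4, the person in the green house is in house 4.
The person who likes pears is in house 4 (clue 10).
The only color still possible for house 3 is white.
From clue 3, the dentist must be in house 3.
The person who likes lemons is in house 2 (clue 9).
House 3 favorite fruit: only peaches fits.
House 4's profession must be engineer (nothing else left).
That leaves chef as the profession for house 1.
That leaves architect as the profession for house 2.
From clue 8, the person with the ash tree must be in house 2.
House 1 tree: only elm fits.
So house 3 gets poplar for tree.
So: house 1 = elm/yellow/cherries/chef, house 2 = ash/brown/lemons/architect, house 3 = poplar/white/peaches/dentist, house 4 = hickory/green/pears/engineer.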